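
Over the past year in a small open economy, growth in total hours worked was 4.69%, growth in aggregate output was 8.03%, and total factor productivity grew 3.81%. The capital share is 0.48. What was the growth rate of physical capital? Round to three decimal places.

Physical capital grew 3.711%.

Labor's share = 1 − 0.48 = 0.52.
gY = gA + 0.52×4.69 + 0.48×g.
0.48×g = 8.03 − 3.81 − 2.4388 = 1.7812.
g = 1.7812 / 0.48 = 3.71083%.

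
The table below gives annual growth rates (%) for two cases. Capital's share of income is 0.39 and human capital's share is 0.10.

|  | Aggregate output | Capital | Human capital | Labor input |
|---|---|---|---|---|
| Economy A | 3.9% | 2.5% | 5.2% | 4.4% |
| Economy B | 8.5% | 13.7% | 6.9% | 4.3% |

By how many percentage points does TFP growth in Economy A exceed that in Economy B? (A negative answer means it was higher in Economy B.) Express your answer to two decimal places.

-0.11 percentage points

Labor's share = 1 − 0.39 − 0.1 = 0.51.
Economy A: TFP = 3.9 − 0.975 − 0.52 − 2.244 = 0.161%.
Economy B: TFP = 8.5 − 5.343 − 0.69 − 2.193 = 0.274%.
Difference = 0.161 − (0.274) = -0.113 pp.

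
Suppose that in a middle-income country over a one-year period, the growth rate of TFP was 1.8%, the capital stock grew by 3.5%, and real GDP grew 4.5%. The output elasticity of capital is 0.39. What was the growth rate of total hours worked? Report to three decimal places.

2.189%

Labor's share = 1 − 0.39 = 0.61.
gY = gA + 0.39×3.5 + 0.61×g.
0.61×g = 4.5 − 1.8 − 1.365 = 1.335.
g = 1.335 / 0.61 = 2.18852%.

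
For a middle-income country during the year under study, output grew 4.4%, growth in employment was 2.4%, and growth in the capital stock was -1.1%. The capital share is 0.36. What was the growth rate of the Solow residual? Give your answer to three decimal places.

Labor's share = 1 − 0.36 = 0.64.
The capital stock: 0.36 × (-1.1) = -0.396 pp.
Employment: 0.64 × 2.4 = 1.536 pp.
TFP growth = 4.4 − 1.14 = 3.26%.

3.260%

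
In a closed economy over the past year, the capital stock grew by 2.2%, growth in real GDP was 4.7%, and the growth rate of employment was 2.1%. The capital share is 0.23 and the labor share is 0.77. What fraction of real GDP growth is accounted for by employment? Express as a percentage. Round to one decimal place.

Labor's share = 1 − 0.23 = 0.77.
Employment contributed 0.77 × 2.1 = 1.617 pp.
Share of growth = 1.617 / 4.7 × 100 = 34.404%.

Employment accounted for 34.4% of growth.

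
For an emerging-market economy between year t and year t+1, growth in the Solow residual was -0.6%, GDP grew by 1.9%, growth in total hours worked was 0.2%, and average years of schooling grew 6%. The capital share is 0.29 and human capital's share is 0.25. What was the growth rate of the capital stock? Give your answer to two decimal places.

The capital stock grew 3.13%.

Labor's share = 1 − 0.29 − 0.25 = 0.46.
gY = gA + 0.25×6 + 0.46×0.2 + 0.29×g.
0.29×g = 1.9 + 0.6 − 1.592 = 0.908.
g = 0.908 / 0.29 = 3.131%.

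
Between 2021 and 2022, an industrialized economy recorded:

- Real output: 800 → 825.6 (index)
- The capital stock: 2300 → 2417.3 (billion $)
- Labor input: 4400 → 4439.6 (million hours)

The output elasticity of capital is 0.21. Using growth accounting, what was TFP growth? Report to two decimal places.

Real output growth = (825.6 − 800) / 800 = 3.2%.
The capital stock growth = (2417.3 − 2300) / 2300 = 5.1%.
Labor input growth = (4439.6 − 4400) / 4400 = 0.9%.
Labor's share = 1 − 0.21 = 0.79.
The capital stock: 0.21 × 5.1 = 1.071 pp.
Labor input: 0.79 × 0.9 = 0.711 pp.
TFP growth = 3.2 − 1.782 = 1.418%.

1.42%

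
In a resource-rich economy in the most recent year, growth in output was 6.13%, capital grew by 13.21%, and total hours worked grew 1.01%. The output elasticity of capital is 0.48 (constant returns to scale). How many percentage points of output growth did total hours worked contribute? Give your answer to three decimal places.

0.525 pp

Labor's share = 1 − 0.48 = 0.52.
Contribution = share × growth = 0.52 × 1.01 = 0.5252 pp.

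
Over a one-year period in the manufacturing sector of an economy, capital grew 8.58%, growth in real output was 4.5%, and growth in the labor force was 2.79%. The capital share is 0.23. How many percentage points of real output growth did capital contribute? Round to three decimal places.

Contribution = share × growth = 0.23 × 8.58 = 1.9734 pp.

1.973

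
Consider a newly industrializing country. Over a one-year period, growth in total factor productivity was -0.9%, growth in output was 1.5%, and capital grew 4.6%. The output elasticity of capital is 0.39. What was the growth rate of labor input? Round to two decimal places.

Labor's share = 1 − 0.39 = 0.61.
gY = gA + 0.39×4.6 + 0.61×g.
0.61×g = 1.5 + 0.9 − 1.794 = 0.606.
g = 0.606 / 0.61 = 0.9934%.

0.99%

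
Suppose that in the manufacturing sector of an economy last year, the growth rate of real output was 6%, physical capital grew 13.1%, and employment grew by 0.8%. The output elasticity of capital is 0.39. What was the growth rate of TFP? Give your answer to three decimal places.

Labor's share = 1 − 0.39 = 0.61.
Physical capital: 0.39 × 13.1 = 5.109 pp.
Employment: 0.61 × 0.8 = 0.488 pp.
TFP growth = 6 − 5.597 = 0.403%.

0.403%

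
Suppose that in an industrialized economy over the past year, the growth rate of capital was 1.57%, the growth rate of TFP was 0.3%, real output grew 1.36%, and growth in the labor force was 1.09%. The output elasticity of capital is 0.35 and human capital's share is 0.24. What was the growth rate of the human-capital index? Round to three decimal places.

0.265%

Labor's share = 1 − 0.35 − 0.24 = 0.41.
gY = gA + 0.35×1.57 + 0.41×1.09 + 0.24×g.
0.24×g = 1.36 − 0.3 − 0.9964 = 0.0636.
g = 0.0636 / 0.24 = 0.265%.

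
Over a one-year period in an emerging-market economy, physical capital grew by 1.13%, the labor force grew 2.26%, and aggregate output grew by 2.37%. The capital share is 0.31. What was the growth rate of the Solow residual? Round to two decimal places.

0.46%

Labor's share = 1 − 0.31 = 0.69.
Physical capital: 0.31 × 1.13 = 0.3503 pp.
The labor force: 0.69 × 2.26 = 1.5594 pp.
TFP growth = 2.37 − 1.9097 = 0.4603%.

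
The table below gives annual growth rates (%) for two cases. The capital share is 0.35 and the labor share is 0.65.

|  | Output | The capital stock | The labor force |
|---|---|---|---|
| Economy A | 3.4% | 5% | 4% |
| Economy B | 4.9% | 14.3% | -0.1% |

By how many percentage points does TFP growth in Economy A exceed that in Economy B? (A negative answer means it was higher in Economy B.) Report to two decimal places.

-0.91 percentage points

Labor's share = 1 − 0.35 = 0.65.
Economy A: TFP = 3.4 − 1.75 − 2.6 = -0.95%.
Economy B: TFP = 4.9 − 5.005 + 0.065 = -0.04%.
Difference = -0.95 − (-0.04) = -0.91 pp.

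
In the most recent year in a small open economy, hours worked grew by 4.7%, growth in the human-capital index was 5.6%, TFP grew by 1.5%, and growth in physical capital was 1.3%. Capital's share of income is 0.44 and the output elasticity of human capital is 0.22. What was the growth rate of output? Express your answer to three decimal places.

Labor's share = 1 − 0.44 − 0.22 = 0.34.
Physical capital: 0.44 × 1.3 = 0.572 pp.
The human-capital index: 0.22 × 5.6 = 1.232 pp.
Hours worked: 0.34 × 4.7 = 1.598 pp.
Output growth = 1.5 + 3.402 = 4.902%.

4.902%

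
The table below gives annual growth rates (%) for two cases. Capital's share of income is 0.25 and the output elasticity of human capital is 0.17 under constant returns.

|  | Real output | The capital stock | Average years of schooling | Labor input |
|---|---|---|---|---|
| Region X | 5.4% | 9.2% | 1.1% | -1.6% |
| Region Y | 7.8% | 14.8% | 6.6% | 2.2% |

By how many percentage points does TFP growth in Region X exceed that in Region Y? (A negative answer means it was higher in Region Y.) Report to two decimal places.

Labor's share = 1 − 0.25 − 0.17 = 0.58.
Region X: TFP = 5.4 − 2.3 − 0.187 + 0.928 = 3.841%.
Region Y: TFP = 7.8 − 3.7 − 1.122 − 1.276 = 1.702%.
Difference = 3.841 − (1.702) = 2.139 pp.

2.14 percentage points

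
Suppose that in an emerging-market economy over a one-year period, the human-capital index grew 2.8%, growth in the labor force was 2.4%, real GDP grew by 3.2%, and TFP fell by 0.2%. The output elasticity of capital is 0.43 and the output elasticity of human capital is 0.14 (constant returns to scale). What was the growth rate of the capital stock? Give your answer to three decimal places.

4.595%

Labor's share = 1 − 0.43 − 0.14 = 0.43.
gY = gA + 0.14×2.8 + 0.43×2.4 + 0.43×g.
0.43×g = 3.2 + 0.2 − 1.424 = 1.976.
g = 1.976 / 0.43 = 4.59535%.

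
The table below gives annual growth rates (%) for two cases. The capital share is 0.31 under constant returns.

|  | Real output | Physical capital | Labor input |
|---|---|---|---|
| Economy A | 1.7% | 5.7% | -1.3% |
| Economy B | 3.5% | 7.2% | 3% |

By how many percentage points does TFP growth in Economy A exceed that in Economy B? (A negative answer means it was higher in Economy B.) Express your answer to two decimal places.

Labor's share = 1 − 0.31 = 0.69.
Economy A: TFP = 1.7 − 1.767 + 0.897 = 0.83%.
Economy B: TFP = 3.5 − 2.232 − 2.07 = -0.802%.
Difference = 0.83 − (-0.802) = 1.632 pp.

1.63 percentage points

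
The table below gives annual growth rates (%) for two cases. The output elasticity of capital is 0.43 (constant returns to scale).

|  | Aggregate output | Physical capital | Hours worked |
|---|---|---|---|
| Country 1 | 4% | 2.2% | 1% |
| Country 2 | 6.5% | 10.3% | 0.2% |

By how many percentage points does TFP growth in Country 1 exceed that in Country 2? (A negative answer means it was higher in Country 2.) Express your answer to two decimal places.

0.53 percentage points

Labor's share = 1 − 0.43 = 0.57.
Country 1: TFP = 4 − 0.946 − 0.57 = 2.484%.
Country 2: TFP = 6.5 − 4.429 − 0.114 = 1.957%.
Difference = 2.484 − (1.957) = 0.527 pp.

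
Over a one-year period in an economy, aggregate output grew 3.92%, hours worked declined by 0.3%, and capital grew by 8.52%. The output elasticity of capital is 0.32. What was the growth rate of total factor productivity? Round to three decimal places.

Labor's share = 1 − 0.32 = 0.68.
Capital: 0.32 × 8.52 = 2.7264 pp.
Hours worked: 0.68 × (-0.3) = -0.204 pp.
TFP growth = 3.92 − 2.5224 = 1.3976%.

Total factor productivity growth was 1.398%.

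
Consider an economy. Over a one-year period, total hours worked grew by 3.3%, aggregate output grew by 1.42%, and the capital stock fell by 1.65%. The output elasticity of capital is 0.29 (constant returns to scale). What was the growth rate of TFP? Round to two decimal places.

-0.44%

Labor's share = 1 − 0.29 = 0.71.
The capital stock: 0.29 × (-1.65) = -0.4785 pp.
Total hours worked: 0.71 × 3.3 = 2.343 pp.
TFP growth = 1.42 − 1.8645 = -0.4445%.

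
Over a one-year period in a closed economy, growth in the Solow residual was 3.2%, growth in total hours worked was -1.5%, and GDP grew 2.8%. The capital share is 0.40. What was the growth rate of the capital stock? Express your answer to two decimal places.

Labor's share = 1 − 0.4 = 0.6.
gY = gA + 0.6×(-1.5) + 0.4×g.
0.4×g = 2.8 − 3.2 + 0.9 = 0.5.
g = 0.5 / 0.4 = 1.25%.

1.25%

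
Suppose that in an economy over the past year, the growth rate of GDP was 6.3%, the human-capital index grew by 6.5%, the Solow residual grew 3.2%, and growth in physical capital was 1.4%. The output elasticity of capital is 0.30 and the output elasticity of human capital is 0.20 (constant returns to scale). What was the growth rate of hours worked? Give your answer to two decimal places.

2.76%

Labor's share = 1 − 0.3 − 0.2 = 0.5.
gY = gA + 0.3×1.4 + 0.2×6.5 + 0.5×g.
0.5×g = 6.3 − 3.2 − 1.72 = 1.38.
g = 1.38 / 0.5 = 2.76%.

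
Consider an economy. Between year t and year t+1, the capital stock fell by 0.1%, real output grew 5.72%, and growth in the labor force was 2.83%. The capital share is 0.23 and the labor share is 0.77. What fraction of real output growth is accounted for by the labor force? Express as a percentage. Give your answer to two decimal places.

Labor's share = 1 − 0.23 = 0.77.
The labor force contributed 0.77 × 2.83 = 2.1791 pp.
Share of growth = 2.1791 / 5.72 × 100 = 38.0962%.

The labor force accounted for 38.10% of growth.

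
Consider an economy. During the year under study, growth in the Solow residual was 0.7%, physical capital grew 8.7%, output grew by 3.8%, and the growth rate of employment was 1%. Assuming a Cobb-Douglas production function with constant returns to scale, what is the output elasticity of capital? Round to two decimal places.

gY = gA + α·gK + (1−α)·gL, so gY − gA − gL = α(gK − gL).
3.8 − 0.7 − 1 = α × (8.7 − 1).
2.1 = 7.7 α, so α = 0.2727.

α = 0.27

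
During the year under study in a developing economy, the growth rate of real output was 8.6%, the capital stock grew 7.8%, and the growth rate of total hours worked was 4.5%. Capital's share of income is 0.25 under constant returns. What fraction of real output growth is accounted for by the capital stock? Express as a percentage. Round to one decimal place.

22.7%

The capital stock contributed 0.25 × 7.8 = 1.95 pp.
Share of growth = 1.95 / 8.6 × 100 = 22.674%.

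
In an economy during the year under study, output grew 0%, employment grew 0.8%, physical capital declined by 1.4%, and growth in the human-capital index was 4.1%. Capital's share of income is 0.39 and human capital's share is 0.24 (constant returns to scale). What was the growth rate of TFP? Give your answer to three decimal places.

-0.734%

Labor's share = 1 − 0.39 − 0.24 = 0.37.
Physical capital: 0.39 × (-1.4) = -0.546 pp.
The human-capital index: 0.24 × 4.1 = 0.984 pp.
Employment: 0.37 × 0.8 = 0.296 pp.
TFP growth = 0 − 0.734 = -0.734%.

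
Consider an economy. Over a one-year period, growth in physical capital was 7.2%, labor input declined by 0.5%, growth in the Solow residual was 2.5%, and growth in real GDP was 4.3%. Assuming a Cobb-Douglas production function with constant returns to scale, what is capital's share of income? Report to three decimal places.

α = 0.299

gY = gA + α·gK + (1−α)·gL, so gY − gA − gL = α(gK − gL).
4.3 − 2.5 + 0.5 = α × (7.2 − (-0.5)).
2.3 = 7.7 α, so α = 0.2987.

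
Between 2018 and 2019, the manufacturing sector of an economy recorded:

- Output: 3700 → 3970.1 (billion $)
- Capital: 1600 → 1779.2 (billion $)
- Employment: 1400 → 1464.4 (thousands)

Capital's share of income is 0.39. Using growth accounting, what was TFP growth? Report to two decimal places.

Output growth = (3970.1 − 3700) / 3700 = 7.3%.
Capital growth = (1779.2 − 1600) / 1600 = 11.2%.
Employment growth = (1464.4 − 1400) / 1400 = 4.6%.
Labor's share = 1 − 0.39 = 0.61.
Capital: 0.39 × 11.2 = 4.368 pp.
Employment: 0.61 × 4.6 = 2.806 pp.
TFP growth = 7.3 − 7.174 = 0.126%.

0.13%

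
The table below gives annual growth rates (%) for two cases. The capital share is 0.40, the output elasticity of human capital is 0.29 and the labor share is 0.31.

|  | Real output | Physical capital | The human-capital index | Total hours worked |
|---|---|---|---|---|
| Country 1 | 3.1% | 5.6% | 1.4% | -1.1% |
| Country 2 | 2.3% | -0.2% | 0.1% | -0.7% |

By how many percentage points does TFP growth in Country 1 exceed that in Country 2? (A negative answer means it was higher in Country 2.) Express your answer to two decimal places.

Labor's share = 1 − 0.4 − 0.29 = 0.31.
Country 1: TFP = 3.1 − 2.24 − 0.406 + 0.341 = 0.795%.
Country 2: TFP = 2.3 + 0.08 − 0.029 + 0.217 = 2.568%.
Difference = 0.795 − (2.568) = -1.773 pp.

-1.77 percentage points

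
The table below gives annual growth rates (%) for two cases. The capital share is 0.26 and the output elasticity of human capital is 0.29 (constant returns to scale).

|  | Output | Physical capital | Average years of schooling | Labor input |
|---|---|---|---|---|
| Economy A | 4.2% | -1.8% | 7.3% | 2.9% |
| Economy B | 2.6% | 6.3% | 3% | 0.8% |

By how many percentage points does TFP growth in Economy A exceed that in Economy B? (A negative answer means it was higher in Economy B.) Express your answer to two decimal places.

1.51 percentage points

Labor's share = 1 − 0.26 − 0.29 = 0.45.
Economy A: TFP = 4.2 + 0.468 − 2.117 − 1.305 = 1.246%.
Economy B: TFP = 2.6 − 1.638 − 0.87 − 0.36 = -0.268%.
Difference = 1.246 − (-0.268) = 1.514 pp.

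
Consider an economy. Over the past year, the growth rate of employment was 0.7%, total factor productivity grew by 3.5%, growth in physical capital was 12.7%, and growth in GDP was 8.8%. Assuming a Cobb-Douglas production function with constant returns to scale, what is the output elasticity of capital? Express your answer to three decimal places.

gY = gA + α·gK + (1−α)·gL, so gY − gA − gL = α(gK − gL).
8.8 − 3.5 − 0.7 = α × (12.7 − 0.7).
4.6 = 12 α, so α = 0.38333.

The output elasticity of capital is 0.383.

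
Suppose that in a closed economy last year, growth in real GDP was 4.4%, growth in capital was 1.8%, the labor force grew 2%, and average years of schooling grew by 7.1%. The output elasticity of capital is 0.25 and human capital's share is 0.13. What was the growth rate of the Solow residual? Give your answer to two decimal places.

The Solow residual grew 1.79%.

Labor's share = 1 − 0.25 − 0.13 = 0.62.
Capital: 0.25 × 1.8 = 0.45 pp.
Average years of schooling: 0.13 × 7.1 = 0.923 pp.
The labor force: 0.62 × 2 = 1.24 pp.
TFP growth = 4.4 − 2.613 = 1.787%.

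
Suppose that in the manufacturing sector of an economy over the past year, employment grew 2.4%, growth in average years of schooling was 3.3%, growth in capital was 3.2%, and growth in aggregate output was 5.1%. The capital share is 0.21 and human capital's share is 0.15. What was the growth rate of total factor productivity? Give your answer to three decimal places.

Labor's share = 1 − 0.21 − 0.15 = 0.64.
Capital: 0.21 × 3.2 = 0.672 pp.
Average years of schooling: 0.15 × 3.3 = 0.495 pp.
Employment: 0.64 × 2.4 = 1.536 pp.
TFP growth = 5.1 − 2.703 = 2.397%.

2.397%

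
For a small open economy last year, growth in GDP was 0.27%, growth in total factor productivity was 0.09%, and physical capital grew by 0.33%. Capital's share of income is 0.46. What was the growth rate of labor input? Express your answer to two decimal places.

0.05%

Labor's share = 1 − 0.46 = 0.54.
gY = gA + 0.46×0.33 + 0.54×g.
0.54×g = 0.27 − 0.09 − 0.1518 = 0.0282.
g = 0.0282 / 0.54 = 0.0522%.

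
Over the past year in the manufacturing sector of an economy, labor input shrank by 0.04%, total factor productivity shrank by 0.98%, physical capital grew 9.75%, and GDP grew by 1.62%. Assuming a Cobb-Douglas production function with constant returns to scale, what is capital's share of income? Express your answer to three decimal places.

Capital's share of income is 0.270.

gY = gA + α·gK + (1−α)·gL, so gY − gA − gL = α(gK − gL).
1.62 + 0.98 + 0.04 = α × (9.75 − (-0.04)).
2.64 = 9.79 α, so α = 0.26966.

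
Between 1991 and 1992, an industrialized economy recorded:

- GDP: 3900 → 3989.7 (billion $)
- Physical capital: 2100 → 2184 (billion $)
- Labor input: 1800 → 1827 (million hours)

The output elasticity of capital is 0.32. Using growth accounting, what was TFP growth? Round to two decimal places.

TFP growth was 0.00%.

GDP growth = (3989.7 − 3900) / 3900 = 2.3%.
Physical capital growth = (2184 − 2100) / 2100 = 4%.
Labor input growth = (1827 − 1800) / 1800 = 1.5%.
Labor's share = 1 − 0.32 = 0.68.
Physical capital: 0.32 × 4 = 1.28 pp.
Labor input: 0.68 × 1.5 = 1.02 pp.
TFP growth = 2.3 − 2.3 = 0%.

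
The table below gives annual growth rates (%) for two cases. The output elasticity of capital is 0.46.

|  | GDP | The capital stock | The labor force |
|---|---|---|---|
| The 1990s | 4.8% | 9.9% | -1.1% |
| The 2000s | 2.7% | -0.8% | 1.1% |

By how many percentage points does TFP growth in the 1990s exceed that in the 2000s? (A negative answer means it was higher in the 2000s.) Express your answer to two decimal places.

-1.63 percentage points

Labor's share = 1 − 0.46 = 0.54.
The 1990s: TFP = 4.8 − 4.554 + 0.594 = 0.84%.
The 2000s: TFP = 2.7 + 0.368 − 0.594 = 2.474%.
Difference = 0.84 − (2.474) = -1.634 pp.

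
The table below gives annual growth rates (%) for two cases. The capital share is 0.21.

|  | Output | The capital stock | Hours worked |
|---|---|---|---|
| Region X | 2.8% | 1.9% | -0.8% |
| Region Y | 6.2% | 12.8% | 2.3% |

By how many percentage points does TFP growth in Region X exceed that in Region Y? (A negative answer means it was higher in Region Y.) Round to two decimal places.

Labor's share = 1 − 0.21 = 0.79.
Region X: TFP = 2.8 − 0.399 + 0.632 = 3.033%.
Region Y: TFP = 6.2 − 2.688 − 1.817 = 1.695%.
Difference = 3.033 − (1.695) = 1.338 pp.

1.34 percentage points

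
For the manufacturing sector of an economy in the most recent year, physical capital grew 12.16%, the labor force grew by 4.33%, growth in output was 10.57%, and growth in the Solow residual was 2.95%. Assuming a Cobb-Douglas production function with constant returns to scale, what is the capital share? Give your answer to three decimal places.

gY = gA + α·gK + (1−α)·gL, so gY − gA − gL = α(gK − gL).
10.57 − 2.95 − 4.33 = α × (12.16 − 4.33).
3.29 = 7.83 α, so α = 0.42018.

α = 0.420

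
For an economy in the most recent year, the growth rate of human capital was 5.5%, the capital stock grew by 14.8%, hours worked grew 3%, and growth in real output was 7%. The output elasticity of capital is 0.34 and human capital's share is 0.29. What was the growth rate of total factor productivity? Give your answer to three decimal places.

Labor's share = 1 − 0.34 − 0.29 = 0.37.
The capital stock: 0.34 × 14.8 = 5.032 pp.
Human capital: 0.29 × 5.5 = 1.595 pp.
Hours worked: 0.37 × 3 = 1.11 pp.
TFP growth = 7 − 7.737 = -0.737%.

-0.737%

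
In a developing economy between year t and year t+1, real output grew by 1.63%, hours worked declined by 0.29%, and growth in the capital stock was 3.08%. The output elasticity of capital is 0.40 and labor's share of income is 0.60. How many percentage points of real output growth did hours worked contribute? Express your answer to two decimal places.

-0.17

Labor's share = 1 − 0.4 = 0.6.
Contribution = share × growth = 0.6 × (-0.29) = -0.174 pp.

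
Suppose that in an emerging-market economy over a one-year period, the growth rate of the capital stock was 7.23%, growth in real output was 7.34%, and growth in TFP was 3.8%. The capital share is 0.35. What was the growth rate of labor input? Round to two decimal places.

1.55%

Labor's share = 1 − 0.35 = 0.65.
gY = gA + 0.35×7.23 + 0.65×g.
0.65×g = 7.34 − 3.8 − 2.5305 = 1.0095.
g = 1.0095 / 0.65 = 1.5531%.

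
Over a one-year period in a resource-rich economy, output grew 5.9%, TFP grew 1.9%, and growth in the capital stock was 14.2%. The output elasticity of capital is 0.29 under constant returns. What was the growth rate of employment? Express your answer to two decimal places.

Labor's share = 1 − 0.29 = 0.71.
gY = gA + 0.29×14.2 + 0.71×g.
0.71×g = 5.9 − 1.9 − 4.118 = -0.118.
g = -0.118 / 0.71 = -0.1662%.

-0.17%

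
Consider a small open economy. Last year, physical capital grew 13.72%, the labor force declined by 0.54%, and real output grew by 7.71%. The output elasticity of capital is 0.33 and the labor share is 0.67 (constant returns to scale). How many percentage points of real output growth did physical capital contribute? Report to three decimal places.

Contribution = share × growth = 0.33 × 13.72 = 4.5276 pp.

4.528 percentage points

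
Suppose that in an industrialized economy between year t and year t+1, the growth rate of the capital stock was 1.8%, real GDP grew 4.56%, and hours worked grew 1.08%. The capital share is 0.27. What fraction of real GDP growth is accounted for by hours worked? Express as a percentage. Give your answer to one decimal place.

Labor's share = 1 − 0.27 = 0.73.
Hours worked contributed 0.73 × 1.08 = 0.7884 pp.
Share of growth = 0.7884 / 4.56 × 100 = 17.289%.

17.3%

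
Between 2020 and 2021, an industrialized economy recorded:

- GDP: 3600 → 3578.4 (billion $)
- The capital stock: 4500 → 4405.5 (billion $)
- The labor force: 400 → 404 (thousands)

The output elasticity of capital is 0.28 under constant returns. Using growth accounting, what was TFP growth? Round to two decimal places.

-0.73%

GDP growth = (3578.4 − 3600) / 3600 = -0.6%.
The capital stock growth = (4405.5 − 4500) / 4500 = -2.1%.
The labor force growth = (404 − 400) / 400 = 1%.
Labor's share = 1 − 0.28 = 0.72.
The capital stock: 0.28 × (-2.1) = -0.588 pp.
The labor force: 0.72 × 1 = 0.72 pp.
TFP growth = -0.6 − 0.132 = -0.732%.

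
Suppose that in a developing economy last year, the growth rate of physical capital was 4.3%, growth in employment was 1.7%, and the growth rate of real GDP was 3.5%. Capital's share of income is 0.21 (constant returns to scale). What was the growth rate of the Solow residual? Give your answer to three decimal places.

1.254%

Labor's share = 1 − 0.21 = 0.79.
Physical capital: 0.21 × 4.3 = 0.903 pp.
Employment: 0.79 × 1.7 = 1.343 pp.
TFP growth = 3.5 − 2.246 = 1.254%.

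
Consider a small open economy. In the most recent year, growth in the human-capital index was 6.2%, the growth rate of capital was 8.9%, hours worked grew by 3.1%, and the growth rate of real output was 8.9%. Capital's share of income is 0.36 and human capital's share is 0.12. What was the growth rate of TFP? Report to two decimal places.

3.34%

Labor's share = 1 − 0.36 − 0.12 = 0.52.
Capital: 0.36 × 8.9 = 3.204 pp.
The human-capital index: 0.12 × 6.2 = 0.744 pp.
Hours worked: 0.52 × 3.1 = 1.612 pp.
TFP growth = 8.9 − 5.56 = 3.34%.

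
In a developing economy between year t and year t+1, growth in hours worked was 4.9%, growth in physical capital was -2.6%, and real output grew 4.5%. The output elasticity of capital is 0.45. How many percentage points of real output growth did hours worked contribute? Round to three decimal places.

2.695 percentage points

Labor's share = 1 − 0.45 = 0.55.
Contribution = share × growth = 0.55 × 4.9 = 2.695 pp.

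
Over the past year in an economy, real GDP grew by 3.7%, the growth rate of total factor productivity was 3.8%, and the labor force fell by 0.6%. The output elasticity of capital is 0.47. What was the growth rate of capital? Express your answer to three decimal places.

Labor's share = 1 − 0.47 = 0.53.
gY = gA + 0.53×(-0.6) + 0.47×g.
0.47×g = 3.7 − 3.8 + 0.318 = 0.218.
g = 0.218 / 0.47 = 0.46383%.

0.464%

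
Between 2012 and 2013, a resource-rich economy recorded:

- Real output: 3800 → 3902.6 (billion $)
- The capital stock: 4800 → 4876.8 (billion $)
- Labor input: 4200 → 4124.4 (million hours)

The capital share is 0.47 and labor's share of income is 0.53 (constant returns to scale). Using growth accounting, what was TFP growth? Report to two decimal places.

TFP growth was 2.90%.

Real output growth = (3902.6 − 3800) / 3800 = 2.7%.
The capital stock growth = (4876.8 − 4800) / 4800 = 1.6%.
Labor input growth = (4124.4 − 4200) / 4200 = -1.8%.
Labor's share = 1 − 0.47 = 0.53.
The capital stock: 0.47 × 1.6 = 0.752 pp.
Labor input: 0.53 × (-1.8) = -0.954 pp.
TFP growth = 2.7 + 0.202 = 2.902%.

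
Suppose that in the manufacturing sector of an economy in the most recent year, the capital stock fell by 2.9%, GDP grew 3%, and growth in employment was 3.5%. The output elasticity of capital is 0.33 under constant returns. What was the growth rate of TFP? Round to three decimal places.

Labor's share = 1 − 0.33 = 0.67.
The capital stock: 0.33 × (-2.9) = -0.957 pp.
Employment: 0.67 × 3.5 = 2.345 pp.
TFP growth = 3 − 1.388 = 1.612%.

1.612%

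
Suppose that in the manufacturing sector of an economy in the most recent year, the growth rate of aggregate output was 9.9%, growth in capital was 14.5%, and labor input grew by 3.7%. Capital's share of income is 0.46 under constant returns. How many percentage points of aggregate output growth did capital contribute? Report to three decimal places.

Contribution = share × growth = 0.46 × 14.5 = 6.67 pp.

6.670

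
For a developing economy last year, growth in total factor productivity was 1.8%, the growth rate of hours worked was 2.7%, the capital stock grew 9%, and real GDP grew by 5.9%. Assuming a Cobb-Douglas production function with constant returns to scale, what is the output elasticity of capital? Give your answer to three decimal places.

0.222

gY = gA + α·gK + (1−α)·gL, so gY − gA − gL = α(gK − gL).
5.9 − 1.8 − 2.7 = α × (9 − 2.7).
1.4 = 6.3 α, so α = 0.22222.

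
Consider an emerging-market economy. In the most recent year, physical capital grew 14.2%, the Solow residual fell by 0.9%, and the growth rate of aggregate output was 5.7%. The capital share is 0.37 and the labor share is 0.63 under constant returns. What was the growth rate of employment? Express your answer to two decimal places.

Labor's share = 1 − 0.37 = 0.63.
gY = gA + 0.37×14.2 + 0.63×g.
0.63×g = 5.7 + 0.9 − 5.254 = 1.346.
g = 1.346 / 0.63 = 2.1365%.

2.14%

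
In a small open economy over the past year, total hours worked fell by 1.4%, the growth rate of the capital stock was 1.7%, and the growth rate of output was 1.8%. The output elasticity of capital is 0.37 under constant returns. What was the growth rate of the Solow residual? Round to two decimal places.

The Solow residual growth was 2.05%.

Labor's share = 1 − 0.37 = 0.63.
The capital stock: 0.37 × 1.7 = 0.629 pp.
Total hours worked: 0.63 × (-1.4) = -0.882 pp.
TFP growth = 1.8 + 0.253 = 2.053%.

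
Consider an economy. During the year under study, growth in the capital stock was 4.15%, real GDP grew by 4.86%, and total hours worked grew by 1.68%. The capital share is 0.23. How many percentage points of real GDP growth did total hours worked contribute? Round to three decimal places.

Labor's share = 1 − 0.23 = 0.77.
Contribution = share × growth = 0.77 × 1.68 = 1.2936 pp.

1.294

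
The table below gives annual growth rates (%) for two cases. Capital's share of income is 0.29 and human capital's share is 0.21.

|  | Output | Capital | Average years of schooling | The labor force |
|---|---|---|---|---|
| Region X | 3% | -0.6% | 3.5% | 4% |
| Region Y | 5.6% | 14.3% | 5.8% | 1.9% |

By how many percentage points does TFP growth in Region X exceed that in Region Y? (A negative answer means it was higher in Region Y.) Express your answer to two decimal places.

Labor's share = 1 − 0.29 − 0.21 = 0.5.
Region X: TFP = 3 + 0.174 − 0.735 − 2 = 0.439%.
Region Y: TFP = 5.6 − 4.147 − 1.218 − 0.95 = -0.715%.
Difference = 0.439 − (-0.715) = 1.154 pp.

1.15 percentage points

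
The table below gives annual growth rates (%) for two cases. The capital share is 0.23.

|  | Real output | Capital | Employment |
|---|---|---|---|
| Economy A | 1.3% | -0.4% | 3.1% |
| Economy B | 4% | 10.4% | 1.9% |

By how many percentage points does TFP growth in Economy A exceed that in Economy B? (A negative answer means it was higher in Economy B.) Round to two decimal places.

Labor's share = 1 − 0.23 = 0.77.
Economy A: TFP = 1.3 + 0.092 − 2.387 = -0.995%.
Economy B: TFP = 4 − 2.392 − 1.463 = 0.145%.
Difference = -0.995 − (0.145) = -1.14 pp.

-1.14 percentage points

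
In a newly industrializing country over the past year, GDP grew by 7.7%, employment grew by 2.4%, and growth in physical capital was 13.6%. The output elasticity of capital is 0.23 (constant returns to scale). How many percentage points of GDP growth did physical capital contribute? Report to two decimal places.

3.13

Contribution = share × growth = 0.23 × 13.6 = 3.128 pp.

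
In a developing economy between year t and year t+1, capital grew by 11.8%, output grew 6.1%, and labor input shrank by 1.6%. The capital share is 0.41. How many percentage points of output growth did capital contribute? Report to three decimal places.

4.838 percentage points

Contribution = share × growth = 0.41 × 11.8 = 4.838 pp.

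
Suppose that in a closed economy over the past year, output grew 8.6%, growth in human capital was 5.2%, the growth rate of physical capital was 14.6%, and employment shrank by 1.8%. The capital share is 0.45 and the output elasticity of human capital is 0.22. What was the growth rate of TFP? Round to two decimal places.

Labor's share = 1 − 0.45 − 0.22 = 0.33.
Physical capital: 0.45 × 14.6 = 6.57 pp.
Human capital: 0.22 × 5.2 = 1.144 pp.
Employment: 0.33 × (-1.8) = -0.594 pp.
TFP growth = 8.6 − 7.12 = 1.48%.

1.48%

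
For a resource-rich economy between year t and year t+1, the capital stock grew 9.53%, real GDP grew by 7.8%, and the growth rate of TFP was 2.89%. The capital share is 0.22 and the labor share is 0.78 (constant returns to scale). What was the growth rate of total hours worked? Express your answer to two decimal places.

3.61%

Labor's share = 1 − 0.22 = 0.78.
gY = gA + 0.22×9.53 + 0.78×g.
0.78×g = 7.8 − 2.89 − 2.0966 = 2.8134.
g = 2.8134 / 0.78 = 3.6069%.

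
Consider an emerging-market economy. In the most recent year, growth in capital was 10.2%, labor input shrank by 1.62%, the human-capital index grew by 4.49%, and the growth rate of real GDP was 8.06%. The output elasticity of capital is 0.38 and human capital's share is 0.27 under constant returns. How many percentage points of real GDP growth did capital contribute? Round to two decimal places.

Contribution = share × growth = 0.38 × 10.2 = 3.876 pp.

3.88 pp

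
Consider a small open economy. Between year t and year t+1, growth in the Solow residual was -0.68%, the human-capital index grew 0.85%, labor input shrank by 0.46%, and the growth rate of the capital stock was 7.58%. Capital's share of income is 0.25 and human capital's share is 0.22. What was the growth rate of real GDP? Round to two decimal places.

1.16%

Labor's share = 1 − 0.25 − 0.22 = 0.53.
The capital stock: 0.25 × 7.58 = 1.895 pp.
The human-capital index: 0.22 × 0.85 = 0.187 pp.
Labor input: 0.53 × (-0.46) = -0.2438 pp.
Output growth = -0.68 + 1.8382 = 1.1582%.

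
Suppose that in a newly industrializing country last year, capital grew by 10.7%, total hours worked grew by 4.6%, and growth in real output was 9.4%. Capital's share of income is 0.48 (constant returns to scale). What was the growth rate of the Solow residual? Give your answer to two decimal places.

Labor's share = 1 − 0.48 = 0.52.
Capital: 0.48 × 10.7 = 5.136 pp.
Total hours worked: 0.52 × 4.6 = 2.392 pp.
TFP growth = 9.4 − 7.528 = 1.872%.

1.87%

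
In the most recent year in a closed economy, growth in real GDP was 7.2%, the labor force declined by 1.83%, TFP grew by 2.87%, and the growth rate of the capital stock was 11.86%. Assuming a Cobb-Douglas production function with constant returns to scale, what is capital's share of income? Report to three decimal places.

gY = gA + α·gK + (1−α)·gL, so gY − gA − gL = α(gK − gL).
7.2 − 2.87 + 1.83 = α × (11.86 − (-1.83)).
6.16 = 13.69 α, so α = 0.44996.

α = 0.450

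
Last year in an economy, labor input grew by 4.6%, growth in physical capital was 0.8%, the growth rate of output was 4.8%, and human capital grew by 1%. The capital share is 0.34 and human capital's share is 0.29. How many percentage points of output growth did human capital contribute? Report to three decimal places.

0.290 pp

Contribution = share × growth = 0.29 × 1 = 0.29 pp.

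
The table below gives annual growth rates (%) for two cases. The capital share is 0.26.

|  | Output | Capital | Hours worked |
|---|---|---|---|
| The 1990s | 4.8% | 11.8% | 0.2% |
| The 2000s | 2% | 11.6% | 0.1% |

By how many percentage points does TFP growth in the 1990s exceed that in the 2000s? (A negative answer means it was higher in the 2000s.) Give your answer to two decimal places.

Labor's share = 1 − 0.26 = 0.74.
The 1990s: TFP = 4.8 − 3.068 − 0.148 = 1.584%.
The 2000s: TFP = 2 − 3.016 − 0.074 = -1.09%.
Difference = 1.584 − (-1.09) = 2.674 pp.

2.67 percentage points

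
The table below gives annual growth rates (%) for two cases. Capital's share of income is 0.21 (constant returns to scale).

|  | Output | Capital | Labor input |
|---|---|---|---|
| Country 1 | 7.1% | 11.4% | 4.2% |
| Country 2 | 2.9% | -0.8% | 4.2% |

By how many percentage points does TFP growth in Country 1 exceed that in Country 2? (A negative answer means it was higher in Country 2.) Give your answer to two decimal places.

1.64 percentage points

Labor's share = 1 − 0.21 = 0.79.
Country 1: TFP = 7.1 − 2.394 − 3.318 = 1.388%.
Country 2: TFP = 2.9 + 0.168 − 3.318 = -0.25%.
Difference = 1.388 − (-0.25) = 1.638 pp.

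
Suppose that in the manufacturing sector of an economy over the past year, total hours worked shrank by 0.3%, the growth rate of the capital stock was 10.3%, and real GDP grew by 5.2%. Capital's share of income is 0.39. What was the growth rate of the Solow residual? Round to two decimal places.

Labor's share = 1 − 0.39 = 0.61.
The capital stock: 0.39 × 10.3 = 4.017 pp.
Total hours worked: 0.61 × (-0.3) = -0.183 pp.
TFP growth = 5.2 − 3.834 = 1.366%.

1.37%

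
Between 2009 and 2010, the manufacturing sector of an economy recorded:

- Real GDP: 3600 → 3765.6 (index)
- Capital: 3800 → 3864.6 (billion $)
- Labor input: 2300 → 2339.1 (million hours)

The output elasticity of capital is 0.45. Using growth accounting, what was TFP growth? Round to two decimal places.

Real GDP growth = (3765.6 − 3600) / 3600 = 4.6%.
Capital growth = (3864.6 − 3800) / 3800 = 1.7%.
Labor input growth = (2339.1 − 2300) / 2300 = 1.7%.
Labor's share = 1 − 0.45 = 0.55.
Capital: 0.45 × 1.7 = 0.765 pp.
Labor input: 0.55 × 1.7 = 0.935 pp.
TFP growth = 4.6 − 1.7 = 2.9%.

TFP growth was 2.90%.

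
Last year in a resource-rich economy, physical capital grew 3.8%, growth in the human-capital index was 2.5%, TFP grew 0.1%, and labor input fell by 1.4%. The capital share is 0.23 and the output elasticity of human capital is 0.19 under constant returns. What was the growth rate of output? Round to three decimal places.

Labor's share = 1 − 0.23 − 0.19 = 0.58.
Physical capital: 0.23 × 3.8 = 0.874 pp.
The human-capital index: 0.19 × 2.5 = 0.475 pp.
Labor input: 0.58 × (-1.4) = -0.812 pp.
Output growth = 0.1 + 0.537 = 0.637%.

0.637%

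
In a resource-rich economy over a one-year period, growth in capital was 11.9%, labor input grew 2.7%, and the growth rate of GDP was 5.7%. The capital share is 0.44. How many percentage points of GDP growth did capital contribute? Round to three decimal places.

5.236 percentage points

Contribution = share × growth = 0.44 × 11.9 = 5.236 pp.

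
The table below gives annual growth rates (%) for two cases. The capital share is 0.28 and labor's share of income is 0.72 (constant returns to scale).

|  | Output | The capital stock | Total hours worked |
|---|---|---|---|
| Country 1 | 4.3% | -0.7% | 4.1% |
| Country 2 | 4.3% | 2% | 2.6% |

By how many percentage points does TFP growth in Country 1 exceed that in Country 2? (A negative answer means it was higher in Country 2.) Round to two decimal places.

-0.32 percentage points

Labor's share = 1 − 0.28 = 0.72.
Country 1: TFP = 4.3 + 0.196 − 2.952 = 1.544%.
Country 2: TFP = 4.3 − 0.56 − 1.872 = 1.868%.
Difference = 1.544 − (1.868) = -0.324 pp.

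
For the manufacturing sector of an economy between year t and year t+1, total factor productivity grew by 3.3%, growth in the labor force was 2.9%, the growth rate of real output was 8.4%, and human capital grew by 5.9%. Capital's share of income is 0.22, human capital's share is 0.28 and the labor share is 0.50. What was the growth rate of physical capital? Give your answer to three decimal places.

Labor's share = 1 − 0.22 − 0.28 = 0.5.
gY = gA + 0.28×5.9 + 0.5×2.9 + 0.22×g.
0.22×g = 8.4 − 3.3 − 3.102 = 1.998.
g = 1.998 / 0.22 = 9.08182%.

Physical capital growth was 9.082%.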